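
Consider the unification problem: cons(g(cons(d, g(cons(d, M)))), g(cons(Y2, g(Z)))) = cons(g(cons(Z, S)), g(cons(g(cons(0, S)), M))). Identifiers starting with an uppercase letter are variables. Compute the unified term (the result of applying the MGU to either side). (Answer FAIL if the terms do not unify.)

Decompose cons/2: g(cons(d, g(cons(d, M)))) = g(cons(Z, S)),  g(cons(Y2, g(Z))) = g(cons(g(cons(0, S)), M)).
Decompose g/1: cons(d, g(cons(d, M))) = cons(Z, S).
Decompose cons/2: d = Z,  g(cons(d, M)) = S.
Bind Z := d; substituting into the one remaining equation that mentions Z gives: g(cons(Y2, g(d))) = g(cons(g(cons(0, S)), M)).
Bind S := g(cons(d, M)); substituting into the remaining equation gives: g(cons(Y2, g(d))) = g(cons(g(cons(0, g(cons(d, M)))), M)).
Decompose g/1: cons(Y2, g(d)) = cons(g(cons(0, g(cons(d, M)))), M).
Decompose cons/2: Y2 = g(cons(0, g(cons(d, M)))),  g(d) = M.
Bind Y2 := g(cons(0, g(cons(d, M)))); no other remaining equation mentions Y2.
Bind M := g(d). Substituting into the earlier bindings gives S := g(cons(d, g(d))), Y2 := g(cons(0, g(cons(d, g(d))))).
Applying the MGU to either side gives cons(g(cons(d, g(cons(d, g(d))))), g(cons(g(cons(0, g(cons(d, g(d))))), g(d)))).

cons(g(cons(d, g(cons(d, g(d))))), g(cons(g(cons(0, g(cons(d, g(d))))), g(d))))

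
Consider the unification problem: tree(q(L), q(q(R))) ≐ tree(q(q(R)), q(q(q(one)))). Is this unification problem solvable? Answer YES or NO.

YES

Decompose tree/2: q(L) ≐ q(q(R)),  q(q(R)) ≐ q(q(q(one))).
Decompose q/1: L ≐ q(R).
Bind L := q(R); no other remaining equation mentions L.
Decompose q/1: q(R) ≐ q(q(one)).
Decompose q/1: R ≐ q(one).
Bind R := q(one). Substituting into the earlier binding gives L := q(q(one)).
No equations remain and no clash or occurs-check failure arose, so a unifier exists.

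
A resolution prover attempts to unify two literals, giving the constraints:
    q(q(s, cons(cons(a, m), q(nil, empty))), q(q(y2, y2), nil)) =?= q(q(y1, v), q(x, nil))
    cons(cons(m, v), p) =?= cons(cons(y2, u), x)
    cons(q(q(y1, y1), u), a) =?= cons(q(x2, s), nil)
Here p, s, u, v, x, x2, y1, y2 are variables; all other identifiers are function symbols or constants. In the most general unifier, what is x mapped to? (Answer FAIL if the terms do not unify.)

FAIL

Decompose q/2: q(s, cons(cons(a, m), q(nil, empty))) =?= q(y1, v),  q(q(y2, y2), nil) =?= q(x, nil).
Decompose q/2: s =?= y1,  cons(cons(a, m), q(nil, empty)) =?= v.
Bind s := y1; substituting into the one remaining equation that mentions s gives: cons(q(q(y1, y1), u), a) =?= cons(q(x2, y1), nil).
Bind v := cons(cons(a, m), q(nil, empty)); substituting into the one remaining equation that mentions v gives: cons(cons(m, cons(cons(a, m), q(nil, empty))), p) =?= cons(cons(y2, u), x).
Decompose q/2: q(y2, y2) =?= x,  nil =?= nil.
Bind x := q(y2, y2); substituting into the one remaining equation that mentions x gives: cons(cons(m, cons(cons(a, m), q(nil, empty))), p) =?= cons(cons(y2, u), q(y2, y2)).
Delete trivial equation nil =?= nil.
Decompose cons/2: cons(m, cons(cons(a, m), q(nil, empty))) =?= cons(y2, u),  p =?= q(y2, y2).
Decompose cons/2: m =?= y2,  cons(cons(a, m), q(nil, empty)) =?= u.
Bind y2 := m; substituting into the one remaining equation that mentions y2 gives: p =?= q(m, m). Substituting into the earlier binding gives x := q(m, m).
Bind u := cons(cons(a, m), q(nil, empty)); substituting into the one remaining equation that mentions u gives: cons(q(q(y1, y1), cons(cons(a, m), q(nil, empty))), a) =?= cons(q(x2, y1), nil).
Bind p := q(m, m); no other remaining equation mentions p.
Decompose cons/2: q(q(y1, y1), cons(cons(a, m), q(nil, empty))) =?= q(x2, y1),  a =?= nil.
Decompose q/2: q(y1, y1) =?= x2,  cons(cons(a, m), q(nil, empty)) =?= y1.
Bind x2 := q(y1, y1); no other remaining equation mentions x2.
Bind y1 := cons(cons(a, m), q(nil, empty)); no other remaining equation mentions y1. Substituting into the earlier bindings gives s := cons(cons(a, m), q(nil, empty)), x2 := q(cons(cons(a, m), q(nil, empty)), cons(cons(a, m), q(nil, empty))).
Clash: constants a and nil differ; no unifier exists.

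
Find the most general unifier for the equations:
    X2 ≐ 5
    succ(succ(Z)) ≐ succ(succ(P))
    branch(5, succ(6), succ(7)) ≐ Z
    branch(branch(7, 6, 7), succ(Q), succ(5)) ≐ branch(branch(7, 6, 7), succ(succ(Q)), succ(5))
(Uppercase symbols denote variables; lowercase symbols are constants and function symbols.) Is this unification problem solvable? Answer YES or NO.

Bind X2 := 5; no other remaining equation mentions X2.
Decompose succ/1: succ(Z) ≐ succ(P).
Decompose succ/1: Z ≐ P.
Bind Z := P; substituting into the one remaining equation that mentions Z gives: branch(5, succ(6), succ(7)) ≐ P.
Bind P := branch(5, succ(6), succ(7)); no other remaining equation mentions P. Substituting into the earlier binding gives Z := branch(5, succ(6), succ(7)).
Decompose branch/3: branch(7, 6, 7) ≐ branch(7, 6, 7),  succ(Q) ≐ succ(succ(Q)),  succ(5) ≐ succ(5).
Delete trivial equation branch(7, 6, 7) ≐ branch(7, 6, 7).
Decompose succ/1: Q ≐ succ(Q).
Occurs check fails: Q occurs in succ(Q); the equation Q ≐ succ(Q) has no finite solution.

NO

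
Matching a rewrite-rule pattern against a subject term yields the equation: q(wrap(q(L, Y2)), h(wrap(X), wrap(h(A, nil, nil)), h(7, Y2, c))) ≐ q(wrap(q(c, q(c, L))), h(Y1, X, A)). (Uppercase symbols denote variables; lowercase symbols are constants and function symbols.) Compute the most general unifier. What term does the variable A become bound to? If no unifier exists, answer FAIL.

Decompose q/2: wrap(q(L, Y2)) ≐ wrap(q(c, q(c, L))),  h(wrap(X), wrap(h(A, nil, nil)), h(7, Y2, c)) ≐ h(Y1, X, A).
Decompose wrap/1: q(L, Y2) ≐ q(c, q(c, L)).
Decompose q/2: L ≐ c,  Y2 ≐ q(c, L).
Bind L := c; substituting into the one remaining equation that mentions L gives: Y2 ≐ q(c, c).
Bind Y2 := q(c, c); substituting into the remaining equation gives: h(wrap(X), wrap(h(A, nil, nil)), h(7, q(c, c), c)) ≐ h(Y1, X, A).
Decompose h/3: wrap(X) ≐ Y1,  wrap(h(A, nil, nil)) ≐ X,  h(7, q(c, c), c) ≐ A.
Bind Y1 := wrap(X); no other remaining equation mentions Y1.
Bind X := wrap(h(A, nil, nil)); no other remaining equation mentions X. Substituting into the earlier binding gives Y1 := wrap(wrap(h(A, nil, nil))).
Bind A := h(7, q(c, c), c). Substituting into the earlier bindings gives Y1 := wrap(wrap(h(h(7, q(c, c), c), nil, nil))), X := wrap(h(h(7, q(c, c), c), nil, nil)).
MGU = { L ↦ c, Y2 ↦ q(c, c), Y1 ↦ wrap(wrap(h(h(7, q(c, c), c), nil, nil))), X ↦ wrap(h(h(7, q(c, c), c), nil, nil)), A ↦ h(7, q(c, c), c) }, so A ↦ h(7, q(c, c), c).

h(7, q(c, c), c)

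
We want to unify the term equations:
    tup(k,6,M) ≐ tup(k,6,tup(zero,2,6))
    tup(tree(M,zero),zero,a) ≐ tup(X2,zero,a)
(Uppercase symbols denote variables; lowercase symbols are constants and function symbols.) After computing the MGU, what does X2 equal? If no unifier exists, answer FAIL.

tree(tup(zero,2,6),zero)

Decompose tup/3: k ≐ k,  6 ≐ 6,  M ≐ tup(zero,2,6).
Delete trivial equation k ≐ k.
Delete trivial equation 6 ≐ 6.
Bind M := tup(zero,2,6); substituting into the remaining equation gives: tup(tree(tup(zero,2,6),zero),zero,a) ≐ tup(X2,zero,a).
Decompose tup/3: tree(tup(zero,2,6),zero) ≐ X2,  zero ≐ zero,  a ≐ a.
Bind X2 := tree(tup(zero,2,6),zero); no other remaining equation mentions X2.
Delete trivial equation zero ≐ zero.
Delete trivial equation a ≐ a.
MGU = { M -> tup(zero,2,6), X2 -> tree(tup(zero,2,6),zero) }, so X2 -> tree(tup(zero,2,6),zero).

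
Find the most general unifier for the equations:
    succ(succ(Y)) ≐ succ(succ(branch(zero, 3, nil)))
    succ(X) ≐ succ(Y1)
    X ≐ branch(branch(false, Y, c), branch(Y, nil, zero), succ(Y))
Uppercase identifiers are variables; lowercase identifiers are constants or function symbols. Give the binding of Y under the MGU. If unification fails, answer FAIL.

Decompose succ/1: succ(Y) ≐ succ(branch(zero, 3, nil)).
Decompose succ/1: Y ≐ branch(zero, 3, nil).
Bind Y := branch(zero, 3, nil); substituting into the one remaining equation that mentions Y gives: X ≐ branch(branch(false, branch(zero, 3, nil), c), branch(branch(zero, 3, nil), nil, zero), succ(branch(zero, 3, nil))).
Decompose succ/1: X ≐ Y1.
Bind X := Y1; substituting into the remaining equation gives: Y1 ≐ branch(branch(false, branch(zero, 3, nil), c), branch(branch(zero, 3, nil), nil, zero), succ(branch(zero, 3, nil))).
Bind Y1 := branch(branch(false, branch(zero, 3, nil), c), branch(branch(zero, 3, nil), nil, zero), succ(branch(zero, 3, nil))). Substituting into the earlier binding gives X := branch(branch(false, branch(zero, 3, nil), c), branch(branch(zero, 3, nil), nil, zero), succ(branch(zero, 3, nil))).
MGU = { Y -> branch(zero, 3, nil), X -> branch(branch(false, branch(zero, 3, nil), c), branch(branch(zero, 3, nil), nil, zero), succ(branch(zero, 3, nil))), Y1 -> branch(branch(false, branch(zero, 3, nil), c), branch(branch(zero, 3, nil), nil, zero), succ(branch(zero, 3, nil))) }, so Y -> branch(zero, 3, nil).

branch(zero, 3, nil)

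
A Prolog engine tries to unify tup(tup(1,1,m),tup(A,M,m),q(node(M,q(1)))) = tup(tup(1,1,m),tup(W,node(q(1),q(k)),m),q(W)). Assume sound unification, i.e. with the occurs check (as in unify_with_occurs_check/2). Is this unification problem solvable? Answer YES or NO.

YES

Decompose tup/3: tup(1,1,m) = tup(1,1,m),  tup(A,M,m) = tup(W,node(q(1),q(k)),m),  q(node(M,q(1))) = q(W).
Delete trivial equation tup(1,1,m) = tup(1,1,m).
Decompose tup/3: A = W,  M = node(q(1),q(k)),  m = m.
Bind A := W; no other remaining equation mentions A.
Bind M := node(q(1),q(k)); substituting into the one remaining equation that mentions M gives: q(node(node(q(1),q(k)),q(1))) = q(W).
Delete trivial equation m = m.
Decompose q/1: node(node(q(1),q(k)),q(1)) = W.
Bind W := node(node(q(1),q(k)),q(1)). Substituting into the earlier binding gives A := node(node(q(1),q(k)),q(1)).
No equations remain and no clash or occurs-check failure arose, so a unifier exists.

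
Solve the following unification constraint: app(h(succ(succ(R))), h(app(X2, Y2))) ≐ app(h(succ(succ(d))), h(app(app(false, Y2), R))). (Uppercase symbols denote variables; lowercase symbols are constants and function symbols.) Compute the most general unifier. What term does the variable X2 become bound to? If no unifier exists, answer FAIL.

app(false, d)

Decompose app/2: h(succ(succ(R))) ≐ h(succ(succ(d))),  h(app(X2, Y2)) ≐ h(app(app(false, Y2), R)).
Decompose h/1: succ(succ(R)) ≐ succ(succ(d)).
Decompose succ/1: succ(R) ≐ succ(d).
Decompose succ/1: R ≐ d.
Bind R := d; substituting into the remaining equation gives: h(app(X2, Y2)) ≐ h(app(app(false, Y2), d)).
Decompose h/1: app(X2, Y2) ≐ app(app(false, Y2), d).
Decompose app/2: X2 ≐ app(false, Y2),  Y2 ≐ d.
Bind X2 := app(false, Y2); no other remaining equation mentions X2.
Bind Y2 := d. Substituting into the earlier binding gives X2 := app(false, d).
MGU = { R ↦ d, X2 ↦ app(false, d), Y2 ↦ d }, so X2 ↦ app(false, d).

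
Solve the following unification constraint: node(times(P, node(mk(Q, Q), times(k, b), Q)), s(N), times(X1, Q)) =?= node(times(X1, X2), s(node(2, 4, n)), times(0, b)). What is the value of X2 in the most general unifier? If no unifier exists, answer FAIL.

Decompose node/3: times(P, node(mk(Q, Q), times(k, b), Q)) =?= times(X1, X2),  s(N) =?= s(node(2, 4, n)),  times(X1, Q) =?= times(0, b).
Decompose times/2: P =?= X1,  node(mk(Q, Q), times(k, b), Q) =?= X2.
Bind P := X1; no other remaining equation mentions P.
Bind X2 := node(mk(Q, Q), times(k, b), Q); no other remaining equation mentions X2.
Decompose s/1: N =?= node(2, 4, n).
Bind N := node(2, 4, n); no other remaining equation mentions N.
Decompose times/2: X1 =?= 0,  Q =?= b.
Bind X1 := 0; no other remaining equation mentions X1. Substituting into the earlier binding gives P := 0.
Bind Q := b. Substituting into the earlier binding gives X2 := node(mk(b, b), times(k, b), b).
MGU = { P ↦ 0, X2 ↦ node(mk(b, b), times(k, b), b), N ↦ node(2, 4, n), X1 ↦ 0, Q ↦ b }, so X2 ↦ node(mk(b, b), times(k, b), b).

node(mk(b, b), times(k, b), b)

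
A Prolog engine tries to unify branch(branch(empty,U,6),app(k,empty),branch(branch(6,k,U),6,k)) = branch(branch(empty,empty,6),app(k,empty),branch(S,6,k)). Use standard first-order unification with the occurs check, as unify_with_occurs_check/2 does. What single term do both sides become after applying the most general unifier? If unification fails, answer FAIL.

Decompose branch/3: branch(empty,U,6) = branch(empty,empty,6),  app(k,empty) = app(k,empty),  branch(branch(6,k,U),6,k) = branch(S,6,k).
Decompose branch/3: empty = empty,  U = empty,  6 = 6.
Delete trivial equation empty = empty.
Bind U := empty; substituting into the one remaining equation that mentions U gives: branch(branch(6,k,empty),6,k) = branch(S,6,k).
Delete trivial equation 6 = 6.
Delete trivial equation app(k,empty) = app(k,empty).
Decompose branch/3: branch(6,k,empty) = S,  6 = 6,  k = k.
Bind S := branch(6,k,empty); no other remaining equation mentions S.
Delete trivial equation 6 = 6.
Delete trivial equation k = k.
Applying the MGU to either side gives branch(branch(empty,empty,6),app(k,empty),branch(branch(6,k,empty),6,k)).

branch(branch(empty,empty,6),app(k,empty),branch(branch(6,k,empty),6,k))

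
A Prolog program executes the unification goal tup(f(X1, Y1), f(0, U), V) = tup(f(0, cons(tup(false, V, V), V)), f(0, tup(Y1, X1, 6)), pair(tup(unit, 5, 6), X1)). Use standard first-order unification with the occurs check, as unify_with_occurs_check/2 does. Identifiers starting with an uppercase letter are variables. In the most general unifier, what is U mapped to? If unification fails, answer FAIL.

Decompose tup/3: f(X1, Y1) = f(0, cons(tup(false, V, V), V)),  f(0, U) = f(0, tup(Y1, X1, 6)),  V = pair(tup(unit, 5, 6), X1).
Decompose f/2: X1 = 0,  Y1 = cons(tup(false, V, V), V).
Bind X1 := 0; substituting into the 2 remaining equations that mention X1 gives: f(0, U) = f(0, tup(Y1, 0, 6)),  V = pair(tup(unit, 5, 6), 0).
Bind Y1 := cons(tup(false, V, V), V); substituting into the one remaining equation that mentions Y1 gives: f(0, U) = f(0, tup(cons(tup(false, V, V), V), 0, 6)).
Decompose f/2: 0 = 0,  U = tup(cons(tup(false, V, V), V), 0, 6).
Delete trivial equation 0 = 0.
Bind U := tup(cons(tup(false, V, V), V), 0, 6); no other remaining equation mentions U.
Bind V := pair(tup(unit, 5, 6), 0). Substituting into the earlier bindings gives Y1 := cons(tup(false, pair(tup(unit, 5, 6), 0), pair(tup(unit, 5, 6), 0)), pair(tup(unit, 5, 6), 0)), U := tup(cons(tup(false, pair(tup(unit, 5, 6), 0), pair(tup(unit, 5, 6), 0)), pair(tup(unit, 5, 6), 0)), 0, 6).
MGU = { X1 = 0, Y1 = cons(tup(false, pair(tup(unit, 5, 6), 0), pair(tup(unit, 5, 6), 0)), pair(tup(unit, 5, 6), 0)), U = tup(cons(tup(false, pair(tup(unit, 5, 6), 0), pair(tup(unit, 5, 6), 0)), pair(tup(unit, 5, 6), 0)), 0, 6), V = pair(tup(unit, 5, 6), 0) }, so U = tup(cons(tup(false, pair(tup(unit, 5, 6), 0), pair(tup(unit, 5, 6), 0)), pair(tup(unit, 5, 6), 0)), 0, 6).

tup(cons(tup(false, pair(tup(unit, 5, 6), 0), pair(tup(unit, 5, 6), 0)), pair(tup(unit, 5, 6), 0)), 0, 6)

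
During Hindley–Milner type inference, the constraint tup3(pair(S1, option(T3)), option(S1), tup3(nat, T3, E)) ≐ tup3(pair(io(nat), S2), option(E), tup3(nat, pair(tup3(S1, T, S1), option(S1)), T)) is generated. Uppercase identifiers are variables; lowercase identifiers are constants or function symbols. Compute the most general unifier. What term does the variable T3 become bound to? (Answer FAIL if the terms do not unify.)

pair(tup3(io(nat), io(nat), io(nat)), option(io(nat)))

Decompose tup3/3: pair(S1, option(T3)) ≐ pair(io(nat), S2),  option(S1) ≐ option(E),  tup3(nat, T3, E) ≐ tup3(nat, pair(tup3(S1, T, S1), option(S1)), T).
Decompose pair/2: S1 ≐ io(nat),  option(T3) ≐ S2.
Bind S1 := io(nat); substituting into the 2 remaining equations that mention S1 gives: option(io(nat)) ≐ option(E),  tup3(nat, T3, E) ≐ tup3(nat, pair(tup3(io(nat), T, io(nat)), option(io(nat))), T).
Bind S2 := option(T3); no other remaining equation mentions S2.
Decompose option/1: io(nat) ≐ E.
Bind E := io(nat); substituting into the remaining equation gives: tup3(nat, T3, io(nat)) ≐ tup3(nat, pair(tup3(io(nat), T, io(nat)), option(io(nat))), T).
Decompose tup3/3: nat ≐ nat,  T3 ≐ pair(tup3(io(nat), T, io(nat)), option(io(nat))),  io(nat) ≐ T.
Delete trivial equation nat ≐ nat.
Bind T3 := pair(tup3(io(nat), T, io(nat)), option(io(nat))); no other remaining equation mentions T3. Substituting into the earlier binding gives S2 := option(pair(tup3(io(nat), T, io(nat)), option(io(nat)))).
Bind T := io(nat). Substituting into the earlier bindings gives S2 := option(pair(tup3(io(nat), io(nat), io(nat)), option(io(nat)))), T3 := pair(tup3(io(nat), io(nat), io(nat)), option(io(nat))).
MGU = { S1 := io(nat), S2 := option(pair(tup3(io(nat), io(nat), io(nat)), option(io(nat)))), E := io(nat), T3 := pair(tup3(io(nat), io(nat), io(nat)), option(io(nat))), T := io(nat) }, so T3 := pair(tup3(io(nat), io(nat), io(nat)), option(io(nat))).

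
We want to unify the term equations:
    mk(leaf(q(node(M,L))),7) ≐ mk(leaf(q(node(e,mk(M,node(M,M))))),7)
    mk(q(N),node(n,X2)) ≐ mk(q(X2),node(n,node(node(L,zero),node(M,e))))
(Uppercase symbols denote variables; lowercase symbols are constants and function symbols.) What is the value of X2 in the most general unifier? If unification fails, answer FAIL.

Decompose mk/2: leaf(q(node(M,L))) ≐ leaf(q(node(e,mk(M,node(M,M))))),  7 ≐ 7.
Decompose leaf/1: q(node(M,L)) ≐ q(node(e,mk(M,node(M,M)))).
Decompose q/1: node(M,L) ≐ node(e,mk(M,node(M,M))).
Decompose node/2: M ≐ e,  L ≐ mk(M,node(M,M)).
Bind M := e; substituting into the 2 remaining equations that mention M gives: L ≐ mk(e,node(e,e)),  mk(q(N),node(n,X2)) ≐ mk(q(X2),node(n,node(node(L,zero),node(e,e)))).
Bind L := mk(e,node(e,e)); substituting into the one remaining equation that mentions L gives: mk(q(N),node(n,X2)) ≐ mk(q(X2),node(n,node(node(mk(e,node(e,e)),zero),node(e,e)))).
Delete trivial equation 7 ≐ 7.
Decompose mk/2: q(N) ≐ q(X2),  node(n,X2) ≐ node(n,node(node(mk(e,node(e,e)),zero),node(e,e))).
Decompose q/1: N ≐ X2.
Bind N := X2; no other remaining equation mentions N.
Decompose node/2: n ≐ n,  X2 ≐ node(node(mk(e,node(e,e)),zero),node(e,e)).
Delete trivial equation n ≐ n.
Bind X2 := node(node(mk(e,node(e,e)),zero),node(e,e)). Substituting into the earlier binding gives N := node(node(mk(e,node(e,e)),zero),node(e,e)).
MGU = { M ↦ e, L ↦ mk(e,node(e,e)), N ↦ node(node(mk(e,node(e,e)),zero),node(e,e)), X2 ↦ node(node(mk(e,node(e,e)),zero),node(e,e)) }, so X2 ↦ node(node(mk(e,node(e,e)),zero),node(e,e)).

node(node(mk(e,node(e,e)),zero),node(e,e))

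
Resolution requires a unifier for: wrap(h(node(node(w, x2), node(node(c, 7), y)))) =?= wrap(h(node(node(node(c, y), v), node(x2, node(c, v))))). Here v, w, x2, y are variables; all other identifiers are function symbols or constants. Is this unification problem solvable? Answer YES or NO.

Decompose wrap/1: h(node(node(w, x2), node(node(c, 7), y))) =?= h(node(node(node(c, y), v), node(x2, node(c, v)))).
Decompose h/1: node(node(w, x2), node(node(c, 7), y)) =?= node(node(node(c, y), v), node(x2, node(c, v))).
Decompose node/2: node(w, x2) =?= node(node(c, y), v),  node(node(c, 7), y) =?= node(x2, node(c, v)).
Decompose node/2: w =?= node(c, y),  x2 =?= v.
Bind w := node(c, y); no other remaining equation mentions w.
Bind x2 := v; substituting into the remaining equation gives: node(node(c, 7), y) =?= node(v, node(c, v)).
Decompose node/2: node(c, 7) =?= v,  y =?= node(c, v).
Bind v := node(c, 7); substituting into the remaining equation gives: y =?= node(c, node(c, 7)). Substituting into the earlier binding gives x2 := node(c, 7).
Bind y := node(c, node(c, 7)). Substituting into the earlier binding gives w := node(c, node(c, node(c, 7))).
No equations remain and no clash or occurs-check failure arose, so a unifier exists.

YES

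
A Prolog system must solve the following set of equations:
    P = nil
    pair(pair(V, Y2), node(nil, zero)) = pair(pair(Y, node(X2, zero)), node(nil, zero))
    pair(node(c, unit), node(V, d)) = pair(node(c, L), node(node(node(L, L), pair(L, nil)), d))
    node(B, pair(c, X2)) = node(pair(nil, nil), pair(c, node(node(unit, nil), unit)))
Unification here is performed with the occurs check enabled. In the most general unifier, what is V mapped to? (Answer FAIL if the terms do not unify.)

Bind P := nil; no other remaining equation mentions P.
Decompose pair/2: pair(V, Y2) = pair(Y, node(X2, zero)),  node(nil, zero) = node(nil, zero).
Decompose pair/2: V = Y,  Y2 = node(X2, zero).
Bind V := Y; substituting into the one remaining equation that mentions V gives: pair(node(c, unit), node(Y, d)) = pair(node(c, L), node(node(node(L, L), pair(L, nil)), d)).
Bind Y2 := node(X2, zero); no other remaining equation mentions Y2.
Delete trivial equation node(nil, zero) = node(nil, zero).
Decompose pair/2: node(c, unit) = node(c, L),  node(Y, d) = node(node(node(L, L), pair(L, nil)), d).
Decompose node/2: c = c,  unit = L.
Delete trivial equation c = c.
Bind L := unit; substituting into the one remaining equation that mentions L gives: node(Y, d) = node(node(node(unit, unit), pair(unit, nil)), d).
Decompose node/2: Y = node(node(unit, unit), pair(unit, nil)),  d = d.
Bind Y := node(node(unit, unit), pair(unit, nil)); no other remaining equation mentions Y. Substituting into the earlier binding gives V := node(node(unit, unit), pair(unit, nil)).
Delete trivial equation d = d.
Decompose node/2: B = pair(nil, nil),  pair(c, X2) = pair(c, node(node(unit, nil), unit)).
Bind B := pair(nil, nil); no other remaining equation mentions B.
Decompose pair/2: c = c,  X2 = node(node(unit, nil), unit).
Delete trivial equation c = c.
Bind X2 := node(node(unit, nil), unit). Substituting into the earlier binding gives Y2 := node(node(node(unit, nil), unit), zero).
MGU = { P -> nil, V -> node(node(unit, unit), pair(unit, nil)), Y2 -> node(node(node(unit, nil), unit), zero), L -> unit, Y -> node(node(unit, unit), pair(unit, nil)), B -> pair(nil, nil), X2 -> node(node(unit, nil), unit) }, so V -> node(node(unit, unit), pair(unit, nil)).

node(node(unit, unit), pair(unit, nil))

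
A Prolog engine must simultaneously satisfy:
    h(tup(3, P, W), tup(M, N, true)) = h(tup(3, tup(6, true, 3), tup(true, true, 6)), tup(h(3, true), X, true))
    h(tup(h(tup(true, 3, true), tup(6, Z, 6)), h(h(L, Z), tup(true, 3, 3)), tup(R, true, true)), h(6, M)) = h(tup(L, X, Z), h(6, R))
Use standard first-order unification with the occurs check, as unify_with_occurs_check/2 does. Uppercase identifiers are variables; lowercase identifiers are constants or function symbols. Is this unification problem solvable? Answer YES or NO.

Decompose h/2: tup(3, P, W) = tup(3, tup(6, true, 3), tup(true, true, 6)),  tup(M, N, true) = tup(h(3, true), X, true).
Decompose tup/3: 3 = 3,  P = tup(6, true, 3),  W = tup(true, true, 6).
Delete trivial equation 3 = 3.
Bind P := tup(6, true, 3); no other remaining equation mentions P.
Bind W := tup(true, true, 6); no other remaining equation mentions W.
Decompose tup/3: M = h(3, true),  N = X,  true = true.
Bind M := h(3, true); substituting into the one remaining equation that mentions M gives: h(tup(h(tup(true, 3, true), tup(6, Z, 6)), h(h(L, Z), tup(true, 3, 3)), tup(R, true, true)), h(6, h(3, true))) = h(tup(L, X, Z), h(6, R)).
Bind N := X; no other remaining equation mentions N.
Delete trivial equation true = true.
Decompose h/2: tup(h(tup(true, 3, true), tup(6, Z, 6)), h(h(L, Z), tup(true, 3, 3)), tup(R, true, true)) = tup(L, X, Z),  h(6, h(3, true)) = h(6, R).
Decompose tup/3: h(tup(true, 3, true), tup(6, Z, 6)) = L,  h(h(L, Z), tup(true, 3, 3)) = X,  tup(R, true, true) = Z.
Bind L := h(tup(true, 3, true), tup(6, Z, 6)); substituting into the one remaining equation that mentions L gives: h(h(h(tup(true, 3, true), tup(6, Z, 6)), Z), tup(true, 3, 3)) = X.
Bind X := h(h(h(tup(true, 3, true), tup(6, Z, 6)), Z), tup(true, 3, 3)); no other remaining equation mentions X. Substituting into the earlier binding gives N := h(h(h(tup(true, 3, true), tup(6, Z, 6)), Z), tup(true, 3, 3)).
Bind Z := tup(R, true, true); no other remaining equation mentions Z. Substituting into the earlier bindings gives N := h(h(h(tup(true, 3, true), tup(6, tup(R, true, true), 6)), tup(R, true, true)), tup(true, 3, 3)), L := h(tup(true, 3, true), tup(6, tup(R, true, true), 6)), X := h(h(h(tup(true, 3, true), tup(6, tup(R, true, true), 6)), tup(R, true, true)), tup(true, 3, 3)).
Decompose h/2: 6 = 6,  h(3, true) = R.
Delete trivial equation 6 = 6.
Bind R := h(3, true). Substituting into the earlier bindings gives N := h(h(h(tup(true, 3, true), tup(6, tup(h(3, true), true, true), 6)), tup(h(3, true), true, true)), tup(true, 3, 3)), L := h(tup(true, 3, true), tup(6, tup(h(3, true), true, true), 6)), X := h(h(h(tup(true, 3, true), tup(6, tup(h(3, true), true, true), 6)), tup(h(3, true), true, true)), tup(true, 3, 3)), Z := tup(h(3, true), true, true).
No equations remain and no clash or occurs-check failure arose, so a unifier exists.

YES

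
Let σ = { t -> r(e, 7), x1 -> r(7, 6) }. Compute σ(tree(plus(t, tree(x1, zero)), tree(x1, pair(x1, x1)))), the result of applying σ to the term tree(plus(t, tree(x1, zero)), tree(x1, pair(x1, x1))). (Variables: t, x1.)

tree(plus(r(e, 7), tree(r(7, 6), zero)), tree(r(7, 6), pair(r(7, 6), r(7, 6))))

Replace each occurrence of t with r(e, 7).
Replace each occurrence of x1 with r(7, 6).
Result: tree(plus(r(e, 7), tree(r(7, 6), zero)), tree(r(7, 6), pair(r(7, 6), r(7, 6)))).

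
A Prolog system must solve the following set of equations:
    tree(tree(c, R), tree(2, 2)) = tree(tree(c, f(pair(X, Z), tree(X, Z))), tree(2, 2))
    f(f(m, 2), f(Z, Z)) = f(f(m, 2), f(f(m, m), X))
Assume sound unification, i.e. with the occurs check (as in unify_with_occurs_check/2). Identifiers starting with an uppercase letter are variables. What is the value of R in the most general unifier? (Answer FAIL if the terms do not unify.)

Decompose tree/2: tree(c, R) = tree(c, f(pair(X, Z), tree(X, Z))),  tree(2, 2) = tree(2, 2).
Decompose tree/2: c = c,  R = f(pair(X, Z), tree(X, Z)).
Delete trivial equation c = c.
Bind R := f(pair(X, Z), tree(X, Z)); no other remaining equation mentions R.
Delete trivial equation tree(2, 2) = tree(2, 2).
Decompose f/2: f(m, 2) = f(m, 2),  f(Z, Z) = f(f(m, m), X).
Delete trivial equation f(m, 2) = f(m, 2).
Decompose f/2: Z = f(m, m),  Z = X.
Bind Z := f(m, m); substituting into the remaining equation gives: f(m, m) = X. Substituting into the earlier binding gives R := f(pair(X, f(m, m)), tree(X, f(m, m))).
Bind X := f(m, m). Substituting into the earlier binding gives R := f(pair(f(m, m), f(m, m)), tree(f(m, m), f(m, m))).
MGU = { R -> f(pair(f(m, m), f(m, m)), tree(f(m, m), f(m, m))), Z -> f(m, m), X -> f(m, m) }, so R -> f(pair(f(m, m), f(m, m)), tree(f(m, m), f(m, m))).

f(pair(f(m, m), f(m, m)), tree(f(m, m), f(m, m)))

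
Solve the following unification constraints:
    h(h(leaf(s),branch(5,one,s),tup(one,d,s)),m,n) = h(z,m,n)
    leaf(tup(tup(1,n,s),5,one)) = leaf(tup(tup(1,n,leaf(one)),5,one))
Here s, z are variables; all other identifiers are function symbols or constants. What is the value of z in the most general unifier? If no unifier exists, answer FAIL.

Decompose h/3: h(leaf(s),branch(5,one,s),tup(one,d,s)) = z,  m = m,  n = n.
Bind z := h(leaf(s),branch(5,one,s),tup(one,d,s)); no other remaining equation mentions z.
Delete trivial equation m = m.
Delete trivial equation n = n.
Decompose leaf/1: tup(tup(1,n,s),5,one) = tup(tup(1,n,leaf(one)),5,one).
Decompose tup/3: tup(1,n,s) = tup(1,n,leaf(one)),  5 = 5,  one = one.
Decompose tup/3: 1 = 1,  n = n,  s = leaf(one).
Delete trivial equation 1 = 1.
Delete trivial equation n = n.
Bind s := leaf(one); no other remaining equation mentions s. Substituting into the earlier binding gives z := h(leaf(leaf(one)),branch(5,one,leaf(one)),tup(one,d,leaf(one))).
Delete trivial equation 5 = 5.
Delete trivial equation one = one.
MGU = { z ↦ h(leaf(leaf(one)),branch(5,one,leaf(one)),tup(one,d,leaf(one))), s ↦ leaf(one) }, so z ↦ h(leaf(leaf(one)),branch(5,one,leaf(one)),tup(one,d,leaf(one))).

h(leaf(leaf(one)),branch(5,one,leaf(one)),tup(one,d,leaf(one)))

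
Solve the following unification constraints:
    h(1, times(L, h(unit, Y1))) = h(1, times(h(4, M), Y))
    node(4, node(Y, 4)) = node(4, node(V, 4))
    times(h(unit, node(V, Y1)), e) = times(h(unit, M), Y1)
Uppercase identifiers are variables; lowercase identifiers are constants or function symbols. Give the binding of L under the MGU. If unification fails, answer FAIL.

h(4, node(h(unit, e), e))

Decompose h/2: 1 = 1,  times(L, h(unit, Y1)) = times(h(4, M), Y).
Delete trivial equation 1 = 1.
Decompose times/2: L = h(4, M),  h(unit, Y1) = Y.
Bind L := h(4, M); no other remaining equation mentions L.
Bind Y := h(unit, Y1); substituting into the one remaining equation that mentions Y gives: node(4, node(h(unit, Y1), 4)) = node(4, node(V, 4)).
Decompose node/2: 4 = 4,  node(h(unit, Y1), 4) = node(V, 4).
Delete trivial equation 4 = 4.
Decompose node/2: h(unit, Y1) = V,  4 = 4.
Bind V := h(unit, Y1); substituting into the one remaining equation that mentions V gives: times(h(unit, node(h(unit, Y1), Y1)), e) = times(h(unit, M), Y1).
Delete trivial equation 4 = 4.
Decompose times/2: h(unit, node(h(unit, Y1), Y1)) = h(unit, M),  e = Y1.
Decompose h/2: unit = unit,  node(h(unit, Y1), Y1) = M.
Delete trivial equation unit = unit.
Bind M := node(h(unit, Y1), Y1); no other remaining equation mentions M. Substituting into the earlier binding gives L := h(4, node(h(unit, Y1), Y1)).
Bind Y1 := e. Substituting into the earlier bindings gives L := h(4, node(h(unit, e), e)), Y := h(unit, e), V := h(unit, e), M := node(h(unit, e), e).
MGU = { L ↦ h(4, node(h(unit, e), e)), Y ↦ h(unit, e), V ↦ h(unit, e), M ↦ node(h(unit, e), e), Y1 ↦ e }, so L ↦ h(4, node(h(unit, e), e)).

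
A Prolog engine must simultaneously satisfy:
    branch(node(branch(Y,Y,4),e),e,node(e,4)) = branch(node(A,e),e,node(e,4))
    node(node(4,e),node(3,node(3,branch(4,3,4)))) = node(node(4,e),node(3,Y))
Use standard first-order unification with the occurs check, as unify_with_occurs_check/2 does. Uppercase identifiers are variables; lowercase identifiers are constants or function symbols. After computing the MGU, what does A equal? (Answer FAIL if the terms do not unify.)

Decompose branch/3: node(branch(Y,Y,4),e) = node(A,e),  e = e,  node(e,4) = node(e,4).
Decompose node/2: branch(Y,Y,4) = A,  e = e.
Bind A := branch(Y,Y,4); no other remaining equation mentions A.
Delete trivial equation e = e.
Delete trivial equation e = e.
Delete trivial equation node(e,4) = node(e,4).
Decompose node/2: node(4,e) = node(4,e),  node(3,node(3,branch(4,3,4))) = node(3,Y).
Delete trivial equation node(4,e) = node(4,e).
Decompose node/2: 3 = 3,  node(3,branch(4,3,4)) = Y.
Delete trivial equation 3 = 3.
Bind Y := node(3,branch(4,3,4)). Substituting into the earlier binding gives A := branch(node(3,branch(4,3,4)),node(3,branch(4,3,4)),4).
MGU = { A ↦ branch(node(3,branch(4,3,4)),node(3,branch(4,3,4)),4), Y ↦ node(3,branch(4,3,4)) }, so A ↦ branch(node(3,branch(4,3,4)),node(3,branch(4,3,4)),4).

branch(node(3,branch(4,3,4)),node(3,branch(4,3,4)),4)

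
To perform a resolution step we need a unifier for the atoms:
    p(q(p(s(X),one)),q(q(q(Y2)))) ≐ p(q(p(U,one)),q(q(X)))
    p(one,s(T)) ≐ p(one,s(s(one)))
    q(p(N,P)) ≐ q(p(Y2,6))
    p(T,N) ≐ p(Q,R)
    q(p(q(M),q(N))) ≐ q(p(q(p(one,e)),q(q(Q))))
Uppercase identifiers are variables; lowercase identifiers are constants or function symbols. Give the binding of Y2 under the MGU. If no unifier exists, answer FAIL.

Decompose p/2: q(p(s(X),one)) ≐ q(p(U,one)),  q(q(q(Y2))) ≐ q(q(X)).
Decompose q/1: p(s(X),one) ≐ p(U,one).
Decompose p/2: s(X) ≐ U,  one ≐ one.
Bind U := s(X); no other remaining equation mentions U.
Delete trivial equation one ≐ one.
Decompose q/1: q(q(Y2)) ≐ q(X).
Decompose q/1: q(Y2) ≐ X.
Bind X := q(Y2); no other remaining equation mentions X. Substituting into the earlier binding gives U := s(q(Y2)).
Decompose p/2: one ≐ one,  s(T) ≐ s(s(one)).
Delete trivial equation one ≐ one.
Decompose s/1: T ≐ s(one).
Bind T := s(one); substituting into the one remaining equation that mentions T gives: p(s(one),N) ≐ p(Q,R).
Decompose q/1: p(N,P) ≐ p(Y2,6).
Decompose p/2: N ≐ Y2,  P ≐ 6.
Bind N := Y2; substituting into the 2 remaining equations that mention N gives: p(s(one),Y2) ≐ p(Q,R),  q(p(q(M),q(Y2))) ≐ q(p(q(p(one,e)),q(q(Q)))).
Bind P := 6; no other remaining equation mentions P.
Decompose p/2: s(one) ≐ Q,  Y2 ≐ R.
Bind Q := s(one); substituting into the one remaining equation that mentions Q gives: q(p(q(M),q(Y2))) ≐ q(p(q(p(one,e)),q(q(s(one))))).
Bind Y2 := R; substituting into the remaining equation gives: q(p(q(M),q(R))) ≐ q(p(q(p(one,e)),q(q(s(one))))). Substituting into the earlier bindings gives U := s(q(R)), X := q(R), N := R.
Decompose q/1: p(q(M),q(R)) ≐ p(q(p(one,e)),q(q(s(one)))).
Decompose p/2: q(M) ≐ q(p(one,e)),  q(R) ≐ q(q(s(one))).
Decompose q/1: M ≐ p(one,e).
Bind M := p(one,e); no other remaining equation mentions M.
Decompose q/1: R ≐ q(s(one)).
Bind R := q(s(one)). Substituting into the earlier bindings gives U := s(q(q(s(one)))), X := q(q(s(one))), N := q(s(one)), Y2 := q(s(one)).
MGU = { U ↦ s(q(q(s(one)))), X ↦ q(q(s(one))), T ↦ s(one), N ↦ q(s(one)), P ↦ 6, Q ↦ s(one), Y2 ↦ q(s(one)), M ↦ p(one,e), R ↦ q(s(one)) }, so Y2 ↦ q(s(one)).

q(s(one))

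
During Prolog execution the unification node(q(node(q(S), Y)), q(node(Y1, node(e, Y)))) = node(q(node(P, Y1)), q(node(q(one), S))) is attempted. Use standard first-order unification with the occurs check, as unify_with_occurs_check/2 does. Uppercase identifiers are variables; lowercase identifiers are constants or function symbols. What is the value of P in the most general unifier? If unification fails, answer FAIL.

Decompose node/2: q(node(q(S), Y)) = q(node(P, Y1)),  q(node(Y1, node(e, Y))) = q(node(q(one), S)).
Decompose q/1: node(q(S), Y) = node(P, Y1).
Decompose node/2: q(S) = P,  Y = Y1.
Bind P := q(S); no other remaining equation mentions P.
Bind Y := Y1; substituting into the remaining equation gives: q(node(Y1, node(e, Y1))) = q(node(q(one), S)).
Decompose q/1: node(Y1, node(e, Y1)) = node(q(one), S).
Decompose node/2: Y1 = q(one),  node(e, Y1) = S.
Bind Y1 := q(one); substituting into the remaining equation gives: node(e, q(one)) = S. Substituting into the earlier binding gives Y := q(one).
Bind S := node(e, q(one)). Substituting into the earlier binding gives P := q(node(e, q(one))).
MGU = { P -> q(node(e, q(one))), Y -> q(one), Y1 -> q(one), S -> node(e, q(one)) }, so P -> q(node(e, q(one))).

q(node(e, q(one)))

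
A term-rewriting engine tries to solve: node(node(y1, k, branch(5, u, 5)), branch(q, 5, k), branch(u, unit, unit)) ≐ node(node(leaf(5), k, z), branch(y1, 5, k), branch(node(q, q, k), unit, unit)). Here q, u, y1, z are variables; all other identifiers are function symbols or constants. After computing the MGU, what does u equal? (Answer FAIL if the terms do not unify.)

node(leaf(5), leaf(5), k)

Decompose node/3: node(y1, k, branch(5, u, 5)) ≐ node(leaf(5), k, z),  branch(q, 5, k) ≐ branch(y1, 5, k),  branch(u, unit, unit) ≐ branch(node(q, q, k), unit, unit).
Decompose node/3: y1 ≐ leaf(5),  k ≐ k,  branch(5, u, 5) ≐ z.
Bind y1 := leaf(5); substituting into the one remaining equation that mentions y1 gives: branch(q, 5, k) ≐ branch(leaf(5), 5, k).
Delete trivial equation k ≐ k.
Bind z := branch(5, u, 5); no other remaining equation mentions z.
Decompose branch/3: q ≐ leaf(5),  5 ≐ 5,  k ≐ k.
Bind q := leaf(5); substituting into the one remaining equation that mentions q gives: branch(u, unit, unit) ≐ branch(node(leaf(5), leaf(5), k), unit, unit).
Delete trivial equation 5 ≐ 5.
Delete trivial equation k ≐ k.
Decompose branch/3: u ≐ node(leaf(5), leaf(5), k),  unit ≐ unit,  unit ≐ unit.
Bind u := node(leaf(5), leaf(5), k); no other remaining equation mentions u. Substituting into the earlier binding gives z := branch(5, node(leaf(5), leaf(5), k), 5).
Delete trivial equation unit ≐ unit.
Delete trivial equation unit ≐ unit.
MGU = { y1 := leaf(5), z := branch(5, node(leaf(5), leaf(5), k), 5), q := leaf(5), u := node(leaf(5), leaf(5), k) }, so u := node(leaf(5), leaf(5), k).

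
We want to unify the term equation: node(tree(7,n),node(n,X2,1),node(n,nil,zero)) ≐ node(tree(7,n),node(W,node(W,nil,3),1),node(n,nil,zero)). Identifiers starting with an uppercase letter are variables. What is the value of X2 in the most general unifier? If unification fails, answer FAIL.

node(n,nil,3)

Decompose node/3: tree(7,n) ≐ tree(7,n),  node(n,X2,1) ≐ node(W,node(W,nil,3),1),  node(n,nil,zero) ≐ node(n,nil,zero).
Delete trivial equation tree(7,n) ≐ tree(7,n).
Decompose node/3: n ≐ W,  X2 ≐ node(W,nil,3),  1 ≐ 1.
Bind W := n; substituting into the one remaining equation that mentions W gives: X2 ≐ node(n,nil,3).
Bind X2 := node(n,nil,3); no other remaining equation mentions X2.
Delete trivial equation 1 ≐ 1.
Delete trivial equation node(n,nil,zero) ≐ node(n,nil,zero).
MGU = { W := n, X2 := node(n,nil,3) }, so X2 := node(n,nil,3).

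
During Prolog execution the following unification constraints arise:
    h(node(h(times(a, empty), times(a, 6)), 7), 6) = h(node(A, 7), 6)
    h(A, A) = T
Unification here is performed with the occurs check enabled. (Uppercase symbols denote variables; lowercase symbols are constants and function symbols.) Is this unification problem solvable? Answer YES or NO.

YES

Decompose h/2: node(h(times(a, empty), times(a, 6)), 7) = node(A, 7),  6 = 6.
Decompose node/2: h(times(a, empty), times(a, 6)) = A,  7 = 7.
Bind A := h(times(a, empty), times(a, 6)); substituting into the one remaining equation that mentions A gives: h(h(times(a, empty), times(a, 6)), h(times(a, empty), times(a, 6))) = T.
Delete trivial equation 7 = 7.
Delete trivial equation 6 = 6.
Bind T := h(h(times(a, empty), times(a, 6)), h(times(a, empty), times(a, 6))).
No equations remain and no clash or occurs-check failure arose, so a unifier exists.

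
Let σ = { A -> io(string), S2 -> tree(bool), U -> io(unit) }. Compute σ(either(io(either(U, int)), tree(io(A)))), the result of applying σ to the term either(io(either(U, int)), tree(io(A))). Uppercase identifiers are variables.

either(io(either(io(unit), int)), tree(io(io(string))))

Replace each occurrence of A with io(string).
Replace each occurrence of U with io(unit).
Result: either(io(either(io(unit), int)), tree(io(io(string)))).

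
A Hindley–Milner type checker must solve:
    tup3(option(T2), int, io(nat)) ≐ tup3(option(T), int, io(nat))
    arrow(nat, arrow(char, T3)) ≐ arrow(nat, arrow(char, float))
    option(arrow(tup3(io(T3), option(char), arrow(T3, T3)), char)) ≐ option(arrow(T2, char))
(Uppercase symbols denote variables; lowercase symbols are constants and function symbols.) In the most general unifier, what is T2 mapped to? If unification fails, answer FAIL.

tup3(io(float), option(char), arrow(float, float))

Decompose tup3/3: option(T2) ≐ option(T),  int ≐ int,  io(nat) ≐ io(nat).
Decompose option/1: T2 ≐ T.
Bind T2 := T; substituting into the one remaining equation that mentions T2 gives: option(arrow(tup3(io(T3), option(char), arrow(T3, T3)), char)) ≐ option(arrow(T, char)).
Delete trivial equation int ≐ int.
Delete trivial equation io(nat) ≐ io(nat).
Decompose arrow/2: nat ≐ nat,  arrow(char, T3) ≐ arrow(char, float).
Delete trivial equation nat ≐ nat.
Decompose arrow/2: char ≐ char,  T3 ≐ float.
Delete trivial equation char ≐ char.
Bind T3 := float; substituting into the remaining equation gives: option(arrow(tup3(io(float), option(char), arrow(float, float)), char)) ≐ option(arrow(T, char)).
Decompose option/1: arrow(tup3(io(float), option(char), arrow(float, float)), char) ≐ arrow(T, char).
Decompose arrow/2: tup3(io(float), option(char), arrow(float, float)) ≐ T,  char ≐ char.
Bind T := tup3(io(float), option(char), arrow(float, float)); no other remaining equation mentions T. Substituting into the earlier binding gives T2 := tup3(io(float), option(char), arrow(float, float)).
Delete trivial equation char ≐ char.
MGU = { T2 -> tup3(io(float), option(char), arrow(float, float)), T3 -> float, T -> tup3(io(float), option(char), arrow(float, float)) }, so T2 -> tup3(io(float), option(char), arrow(float, float)).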